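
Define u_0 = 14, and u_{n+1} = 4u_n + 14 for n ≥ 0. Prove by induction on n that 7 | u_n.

Base case: u_0 = 14 = 7·2, so 7 | u_0.
Assume 7 | u_k, so u_k = 7t for some integer t.
Then u_{k+1} = 4u_k + 14 = 4·(7t) + 14 = 7(4t + 2), so 7 | u_{k+1}.
This completes the inductive step, so 7 | u_n for all n ≥ 0.

7 | u_n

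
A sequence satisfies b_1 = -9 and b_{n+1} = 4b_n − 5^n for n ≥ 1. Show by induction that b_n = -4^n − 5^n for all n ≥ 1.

Base case: b_1 = -9, and -4^1 − 5^1 = -4 − 5 = -9.
Assume b_r = -4^r − 5^r for some r ≥ 1.
Then b_{r+1} = 4b_r − 5^r = 4·(-4^r − 5^r) − 5^r = -4^{r+1} − 4·5^r − 5^r = -4^{r+1} − 5·5^r = -4^{r+1} − 5^{r+1}.
So the formula holds for r+1, and by induction b_n = -4^n − 5^n for all n ≥ 1.

b_n = -4^n − 5^n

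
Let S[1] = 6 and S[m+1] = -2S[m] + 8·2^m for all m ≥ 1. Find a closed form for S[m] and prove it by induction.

Claim: S[m] = -(-2)^m + 2·2^m.

Base case: S[1] = 6, and -(-2)^1 + 2·2^1 = 2 + 4 = 6.
Assume S[k] = -(-2)^k + 2·2^k for some k ≥ 1.
Then S[k+1] = -2S[k] + 8·2^k = -2·(-(-2)^k + 2·2^k) + 8·2^k = -(-2)^{k+1} − 4·2^k + 8·2^k = -(-2)^{k+1} + 4·2^k = -(-2)^{k+1} + 2·2^{k+1}.
So the formula holds for k+1, and by induction S[m] = -(-2)^m + 2·2^m for all m ≥ 1.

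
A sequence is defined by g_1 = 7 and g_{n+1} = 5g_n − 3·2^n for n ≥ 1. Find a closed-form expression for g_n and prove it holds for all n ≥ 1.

Claim: g_n = 5^n + 2^n.

Base case: g_1 = 7, and 5^1 + 2^1 = 5 + 2 = 7.
Assume g_k = 5^k + 2^k for some k ≥ 1.
Then g_{k+1} = 5g_k − 3·2^k = 5·(5^k + 2^k) − 3·2^k = 5^{k+1} + 5·2^k − 3·2^k = 5^{k+1} + 2·2^k = 5^{k+1} + 2^{k+1}.
So the formula holds for k+1, and by induction g_n = 5^n + 2^n for all n ≥ 1.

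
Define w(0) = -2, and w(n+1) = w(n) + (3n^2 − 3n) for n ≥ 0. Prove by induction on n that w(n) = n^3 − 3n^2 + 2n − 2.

Base case: w(0) = -2, and 0^3 − 3·0^2 + 2·0 − 2 = -2.
Assume w(j) = j^3 − 3j^2 + 2j − 2.
Then w(j+1) = w(j) + (3j^2 − 3j) = (j^3 − 3j^2 + 2j − 2) + (3j^2 − 3j) = j^3 − j − 2,
and (j+1)^3 − 3·(j+1)^2 + 2·(j+1) − 2 = j^3 − j − 2.
Hence w(n) = n^3 − 3n^2 + 2n − 2 for every n ≥ 0, by induction.

w(n) = n^3 − 3n^2 + 2n − 2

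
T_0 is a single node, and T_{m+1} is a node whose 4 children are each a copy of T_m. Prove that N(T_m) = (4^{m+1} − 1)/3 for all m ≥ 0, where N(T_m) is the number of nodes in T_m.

Base case: N(T_0) = 1, and (4^{0+1} − 1)/3 = 1.
Assume N(T_j) = (4^{j+1} − 1)/3.
Then N(T_{j+1}) = 1 + 4N(T_j) = 1 + 4·(4^{j+1} − 1)/3 = 1 + (4^{j+2} − 4)/3 = (3 + 4^{j+2} − 4)/3 = (4^{j+2} − 1)/3.
This completes the inductive step, so N(T_m) = (4^{m+1} − 1)/3 for all m ≥ 0.

N(T_m) = (4^{m+1} − 1)/3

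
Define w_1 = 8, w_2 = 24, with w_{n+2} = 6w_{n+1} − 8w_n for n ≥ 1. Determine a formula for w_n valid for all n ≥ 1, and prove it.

Claim: w_n = 2·2^n + 4^n.

Base cases: w_1 = 8 and 2·2^1 + 4^1 = 8; w_2 = 24 and 2·2^2 + 4^2 = 24.
Assume w_j = 2·2^j + 4^j for all 1 ≤ j ≤ r, where r ≥ 2.
Then w_{r+1} = 6w_r − 8w_{r−1} = 6·(2·2^r + 4^r) − 8·(2·2^{r−1} + 4^{r−1}) = 2·(6·2 − 8)2^{r−1} + (6·4 − 8)4^{r−1} = 8·2^{r−1} + 16·4^{r−1} = 2·2^{r+1} + 4^{r+1}.
By strong induction, w_n = 2·2^n + 4^n for all n ≥ 1.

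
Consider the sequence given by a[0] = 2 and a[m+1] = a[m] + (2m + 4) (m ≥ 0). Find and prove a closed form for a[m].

Claim: a[m] = m^2 + 3m + 2.

Base case: a[0] = 2, and 0^2 + 3·0 + 2 = 2.
Assume a[k] = k^2 + 3k + 2.
Then a[k+1] = a[k] + (2k + 4) = (k^2 + 3k + 2) + (2k + 4) = k^2 + 5k + 6,
and (k+1)^2 + 3·(k+1) + 2 = k^2 + 5k + 6.
By induction, a[m] = m^2 + 3m + 2 for all m ≥ 0.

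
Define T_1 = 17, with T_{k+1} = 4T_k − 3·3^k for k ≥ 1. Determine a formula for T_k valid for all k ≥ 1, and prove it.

Claim: T_k = 2·4^k + 3·3^k.

Base case: T_1 = 17, and 2·4^1 + 3·3^1 = 8 + 9 = 17.
Assume T_r = 2·4^r + 3·3^r for some r ≥ 1.
Then T_{r+1} = 4T_r − 3·3^r = 4·(2·4^r + 3·3^r) − 3·3^r = 2·4^{r+1} + 12·3^r − 3·3^r = 2·4^{r+1} + 9·3^r = 2·4^{r+1} + 3·3^{r+1}.
So the formula holds for r+1, and by induction T_k = 2·4^k + 3·3^k for all k ≥ 1.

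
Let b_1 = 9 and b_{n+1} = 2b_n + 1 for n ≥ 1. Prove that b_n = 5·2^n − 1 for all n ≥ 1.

Base case: b_1 = 9, and 5·2^1 − 1 = 10 − 1 = 9.
Assume b_k = 5·2^k − 1 for some k ≥ 1.
Then b_{k+1} = 2b_k + 1 = 2·(5·2^k − 1) + 1 = 10·2^k − 2 + 1 = 5·2^{k+1} − 1.
Hence b_n = 5·2^n − 1 for every n ≥ 1, by induction.

b_n = 5·2^n − 1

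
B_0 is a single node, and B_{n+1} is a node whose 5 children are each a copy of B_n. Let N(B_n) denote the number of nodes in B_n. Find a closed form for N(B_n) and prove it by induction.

Claim: N(B_n) = (5^{n+1} − 1)/4.

Base case: N(B_0) = 1, and (5^{0+1} − 1)/4 = 1.
Assume N(B_k) = (5^{k+1} − 1)/4.
Then N(B_{k+1}) = 1 + 5N(B_k) = 1 + 5·(5^{k+1} − 1)/4 = 1 + (5^{k+2} − 5)/4 = (4 + 5^{k+2} − 5)/4 = (5^{k+2} − 1)/4.
So the formula holds for k+1, and by induction N(B_n) = (5^{n+1} − 1)/4 for all n ≥ 0.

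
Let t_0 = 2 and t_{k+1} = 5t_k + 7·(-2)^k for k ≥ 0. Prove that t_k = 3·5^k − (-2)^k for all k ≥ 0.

Base case: t_0 = 2, and 3·5^0 − (-2)^0 = 3 − 1 = 2.
Assume t_m = 3·5^m − (-2)^m for some m ≥ 0.
Then t_{m+1} = 5t_m + 7·(-2)^m = 5·(3·5^m − (-2)^m) + 7·(-2)^m = 3·5^{m+1} − 5·(-2)^m + 7·(-2)^m = 3·5^{m+1} + 2·(-2)^m = 3·5^{m+1} − (-2)^{m+1}.
So the formula holds for m+1, and by induction t_k = 3·5^k − (-2)^k for all k ≥ 0.

t_k = 3·5^k − (-2)^k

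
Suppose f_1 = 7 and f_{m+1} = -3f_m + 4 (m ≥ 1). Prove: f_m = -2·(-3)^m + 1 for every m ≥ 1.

Base case: f_1 = 7, and -2·(-3)^1 + 1 = 6 + 1 = 7.
Assume f_j = -2·(-3)^j + 1 for some j ≥ 1.
Then f_{j+1} = -3f_j + 4 = -3·(-2·(-3)^j + 1) + 4 = 6·(-3)^j − 3 + 4 = -2·(-3)^{j+1} + 1.
So the formula holds for j+1, and by induction f_m = -2·(-3)^m + 1 for all m ≥ 1.

f_m = -2·(-3)^m + 1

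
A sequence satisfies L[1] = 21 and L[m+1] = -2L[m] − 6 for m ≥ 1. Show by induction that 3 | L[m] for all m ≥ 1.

Base case: L[1] = 21 = 3·7, so 3 | L[1].
Assume 3 | L[r], so L[r] = 3t for some integer t.
Then L[r+1] = -2L[r] − 6 = -2·(3t) − 6 = 3(-2t − 2), so 3 | L[r+1].
This completes the inductive step, so 3 | L[m] for all m ≥ 1.

3 | L[m]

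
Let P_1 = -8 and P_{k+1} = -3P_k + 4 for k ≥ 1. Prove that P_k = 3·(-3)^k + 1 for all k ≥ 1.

Base case: P_1 = -8, and 3·(-3)^1 + 1 = -9 + 1 = -8.
Assume P_r = 3·(-3)^r + 1 for some r ≥ 1.
Then P_{r+1} = -3P_r + 4 = -3·(3·(-3)^r + 1) + 4 = -9·(-3)^r − 3 + 4 = 3·(-3)^{r+1} + 1.
By induction, P_k = 3·(-3)^k + 1 for all k ≥ 1.

P_k = 3·(-3)^k + 1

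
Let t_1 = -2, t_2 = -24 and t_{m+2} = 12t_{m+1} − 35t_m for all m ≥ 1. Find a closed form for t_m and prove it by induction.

Claim: t_m = -7^m + 5^m.

Base cases: t_1 = -2 and -7^1 + 5^1 = -2; t_2 = -24 and -7^2 + 5^2 = -24.
Assume t_i = -7^i + 5^i for all 1 ≤ i ≤ j, where j ≥ 2.
Then t_{j+1} = 12t_j − 35t_{j−1} = 12·(-7^j + 5^j) − 35·(-7^{j−1} + 5^{j−1}) = -(12·7 − 35)7^{j−1} + (12·5 − 35)5^{j−1} = -49·7^{j−1} + 25·5^{j−1} = -7^{j+1} + 5^{j+1}.
By strong induction, t_m = -7^m + 5^m for all m ≥ 1.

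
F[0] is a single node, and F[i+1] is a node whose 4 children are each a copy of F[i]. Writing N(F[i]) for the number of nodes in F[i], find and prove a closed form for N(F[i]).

Claim: N(F[i]) = (4^{i+1} − 1)/3.

Base case: N(F[0]) = 1, and (4^{0+1} − 1)/3 = 1.
Assume N(F[m]) = (4^{m+1} − 1)/3.
Then N(F[m+1]) = 1 + 4N(F[m]) = 1 + 4·(4^{m+1} − 1)/3 = 1 + (4^{m+2} − 4)/3 = (3 + 4^{m+2} − 4)/3 = (4^{m+2} − 1)/3.
So the formula holds for m+1, and by induction N(F[i]) = (4^{i+1} − 1)/3 for all i ≥ 0.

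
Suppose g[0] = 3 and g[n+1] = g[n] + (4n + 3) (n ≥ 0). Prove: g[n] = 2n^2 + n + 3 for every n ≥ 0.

Base case: g[0] = 3, and 2·0^2 + 0 + 3 = 3.
Assume g[k] = 2k^2 + k + 3.
Then g[k+1] = g[k] + (4k + 3) = (2k^2 + k + 3) + (4k + 3) = 2k^2 + 5k + 6,
and 2·(k+1)^2 + (k+1) + 3 = 2k^2 + 5k + 6.
This completes the inductive step, so g[n] = 2n^2 + n + 3 for all n ≥ 0.

g[n] = 2n^2 + n + 3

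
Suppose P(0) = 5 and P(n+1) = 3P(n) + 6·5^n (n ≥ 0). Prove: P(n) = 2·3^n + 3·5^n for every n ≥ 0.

Base case: P(0) = 5, and 2·3^0 + 3·5^0 = 2 + 3 = 5.
Assume P(k) = 2·3^k + 3·5^k for some k ≥ 0.
Then P(k+1) = 3P(k) + 6·5^k = 3·(2·3^k + 3·5^k) + 6·5^k = 2·3^{k+1} + 9·5^k + 6·5^k = 2·3^{k+1} + 15·5^k = 2·3^{k+1} + 3·5^{k+1}.
By induction, P(n) = 2·3^n + 3·5^n for all n ≥ 0.

P(n) = 2·3^n + 3·5^n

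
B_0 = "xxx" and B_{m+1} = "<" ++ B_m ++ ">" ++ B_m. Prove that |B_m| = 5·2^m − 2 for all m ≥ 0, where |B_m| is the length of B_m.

Base case: |B_0| = 3, and 5·2^0 − 2 = 3.
Assume |B_r| = 5·2^r − 2.
Then |B_{r+1}| = 1 + |B_r| + 1 + |B_r| = 2|B_r| + 2 = 2(5·2^r − 2) + 2 = 5·2^{r+1} − 4 + 2 = 5·2^{r+1} − 2.
By induction, |B_m| = 5·2^m − 2 for all m ≥ 0.

|B_m| = 5·2^m − 2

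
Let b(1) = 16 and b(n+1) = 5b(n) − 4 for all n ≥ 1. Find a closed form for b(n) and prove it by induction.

Claim: b(n) = 3·5^n + 1.

Base case: b(1) = 16, and 3·5^1 + 1 = 15 + 1 = 16.
Assume b(m) = 3·5^m + 1 for some m ≥ 1.
Then b(m+1) = 5b(m) − 4 = 5·(3·5^m + 1) − 4 = 15·5^m + 5 − 4 = 3·5^{m+1} + 1.
So the formula holds for m+1, and by induction b(n) = 3·5^n + 1 for all n ≥ 1.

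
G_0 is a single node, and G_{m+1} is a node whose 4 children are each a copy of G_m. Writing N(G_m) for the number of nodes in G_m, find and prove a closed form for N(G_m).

Claim: N(G_m) = (4^{m+1} − 1)/3.

Base case: N(G_0) = 1, and (4^{0+1} − 1)/3 = 1.
Assume N(G_k) = (4^{k+1} − 1)/3.
Then N(G_{k+1}) = 1 + 4N(G_k) = 1 + 4·(4^{k+1} − 1)/3 = 1 + (4^{k+2} − 4)/3 = (3 + 4^{k+2} − 4)/3 = (4^{k+2} − 1)/3.
This completes the inductive step, so N(G_m) = (4^{m+1} − 1)/3 for all m ≥ 0.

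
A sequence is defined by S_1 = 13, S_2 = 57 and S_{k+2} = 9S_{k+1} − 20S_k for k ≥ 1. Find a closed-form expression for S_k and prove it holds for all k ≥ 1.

Claim: S_k = 5^k + 2·4^k.

Base cases: S_1 = 13 and 5^1 + 2·4^1 = 13; S_2 = 57 and 5^2 + 2·4^2 = 57.
Assume S_i = 5^i + 2·4^i for all 1 ≤ i ≤ j, where j ≥ 2.
Then S_{j+1} = 9S_j − 20S_{j−1} = 9·(5^j + 2·4^j) − 20·(5^{j−1} + 2·4^{j−1}) = (9·5 − 20)5^{j−1} + 2·(9·4 − 20)4^{j−1} = 25·5^{j−1} + 32·4^{j−1} = 5^{j+1} + 2·4^{j+1}.
So the formula holds for j+1, and by strong induction S_k = 5^k + 2·4^k for all k ≥ 1.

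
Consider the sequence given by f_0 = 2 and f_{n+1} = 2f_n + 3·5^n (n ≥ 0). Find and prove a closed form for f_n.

Claim: f_n = 2^n + 5^n.

Base case: f_0 = 2, and 2^0 + 5^0 = 1 + 1 = 2.
Assume f_j = 2^j + 5^j for some j ≥ 0.
Then f_{j+1} = 2f_j + 3·5^j = 2·(2^j + 5^j) + 3·5^j = 2^{j+1} + 2·5^j + 3·5^j = 2^{j+1} + 5·5^j = 2^{j+1} + 5^{j+1}.
So the formula holds for j+1, and by induction f_n = 2^n + 5^n for all n ≥ 0.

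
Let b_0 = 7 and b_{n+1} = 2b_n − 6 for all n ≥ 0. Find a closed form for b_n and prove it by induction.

Claim: b_n = 2^n + 6.

Base case: b_0 = 7, and 2^0 + 6 = 1 + 6 = 7.
Assume b_r = 2^r + 6 for some r ≥ 0.
Then b_{r+1} = 2b_r − 6 = 2·(2^r + 6) − 6 = 2^{r+1} + 12 − 6 = 2^{r+1} + 6.
So the formula holds for r+1, and by induction b_n = 2^n + 6 for all n ≥ 0.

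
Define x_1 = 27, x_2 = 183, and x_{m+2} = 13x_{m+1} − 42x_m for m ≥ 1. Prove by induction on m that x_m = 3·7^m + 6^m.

Base cases: x_1 = 27 and 3·7^1 + 6^1 = 27; x_2 = 183 and 3·7^2 + 6^2 = 183.
Assume x_j = 3·7^j + 6^j for all 1 ≤ j ≤ k, where k ≥ 2.
Then x_{k+1} = 13x_k − 42x_{k−1} = 13·(3·7^k + 6^k) − 42·(3·7^{k−1} + 6^{k−1}) = 3·(13·7 − 42)7^{k−1} + (13·6 − 42)6^{k−1} = 147·7^{k−1} + 36·6^{k−1} = 3·7^{k+1} + 6^{k+1}.
Hence x_m = 3·7^m + 6^m for every m ≥ 1, by strong induction.

x_m = 3·7^m + 6^m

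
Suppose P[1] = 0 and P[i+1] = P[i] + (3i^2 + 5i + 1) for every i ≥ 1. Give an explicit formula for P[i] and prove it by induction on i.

Claim: P[i] = i^3 + i^2 − i − 1.

Base case: P[1] = 0, and 1^3 + 1^2 − 1 − 1 = 0.
Assume P[m] = m^3 + m^2 − m − 1.
Then P[m+1] = P[m] + (3m^2 + 5m + 1) = (m^3 + m^2 − m − 1) + (3m^2 + 5m + 1) = m^3 + 4m^2 + 4m,
and (m+1)^3 + (m+1)^2 − (m+1) − 1 = m^3 + 4m^2 + 4m.
Hence P[i] = i^3 + i^2 − i − 1 for every i ≥ 1, by induction.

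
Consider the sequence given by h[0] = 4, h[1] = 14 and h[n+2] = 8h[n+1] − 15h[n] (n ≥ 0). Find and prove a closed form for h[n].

Claim: h[n] = 3·3^n + 5^n.

Base cases: h[0] = 4 and 3·3^0 + 5^0 = 4; h[1] = 14 and 3·3^1 + 5^1 = 14.
Assume h[i] = 3·3^i + 5^i for all 0 ≤ i ≤ j, where j ≥ 1.
Then h[j+1] = 8h[j] − 15h[j−1] = 8·(3·3^j + 5^j) − 15·(3·3^{j−1} + 5^{j−1}) = 3·(8·3 − 15)3^{j−1} + (8·5 − 15)5^{j−1} = 27·3^{j−1} + 25·5^{j−1} = 3·3^{j+1} + 5^{j+1}.
Hence h[n] = 3·3^n + 5^n for every n ≥ 0, by strong induction.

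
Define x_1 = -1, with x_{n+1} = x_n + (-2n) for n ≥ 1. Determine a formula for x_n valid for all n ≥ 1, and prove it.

Claim: x_n = -n^2 + n − 1.

Base case: x_1 = -1, and -1^2 + 1 − 1 = -1.
Assume x_r = -r^2 + r − 1.
Then x_{r+1} = x_r + (-2r) = (-r^2 + r − 1) + (-2r) = -r^2 − r − 1,
and -(r+1)^2 + (r+1) − 1 = -r^2 − r − 1.
This completes the inductive step, so x_n = -n^2 + n − 1 for all n ≥ 1.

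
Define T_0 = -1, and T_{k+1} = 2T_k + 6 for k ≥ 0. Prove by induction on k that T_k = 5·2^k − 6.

Base case: T_0 = -1, and 5·2^0 − 6 = 5 − 6 = -1.
Assume T_m = 5·2^m − 6 for some m ≥ 0.
Then T_{m+1} = 2T_m + 6 = 2·(5·2^m − 6) + 6 = 10·2^m − 12 + 6 = 5·2^{m+1} − 6.
So the formula holds for m+1, and by induction T_k = 5·2^k − 6 for all k ≥ 0.

T_k = 5·2^k − 6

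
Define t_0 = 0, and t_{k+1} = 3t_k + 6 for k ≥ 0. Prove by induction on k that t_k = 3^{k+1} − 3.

Base case: t_0 = 0, and 3^{0+1} − 3 = 3 − 3 = 0.
Assume t_m = 3^{m+1} − 3 for some m ≥ 0.
Then t_{m+1} = 3t_m + 6 = 3·(3^{m+1} − 3) + 6 = 3^{m+2} − 9 + 6 = 3^{m+2} − 3.
This completes the inductive step, so t_k = 3^{k+1} − 3 for all k ≥ 0.

t_k = 3^{k+1} − 3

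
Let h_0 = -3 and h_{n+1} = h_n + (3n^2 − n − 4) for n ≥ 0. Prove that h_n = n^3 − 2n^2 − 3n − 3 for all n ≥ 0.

Base case: h_0 = -3, and 0^3 − 2·0^2 − 3·0 − 3 = -3.
Assume h_m = m^3 − 2m^2 − 3m − 3.
Then h_{m+1} = h_m + (3m^2 − m − 4) = (m^3 − 2m^2 − 3m − 3) + (3m^2 − m − 4) = m^3 + m^2 − 4m − 7,
and (m+1)^3 − 2·(m+1)^2 − 3·(m+1) − 3 = m^3 + m^2 − 4m − 7.
By induction, h_n = n^3 − 2n^2 − 3n − 3 for all n ≥ 0.

h_n = n^3 − 2n^2 − 3n − 3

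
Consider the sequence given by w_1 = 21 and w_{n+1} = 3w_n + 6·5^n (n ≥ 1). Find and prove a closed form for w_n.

Claim: w_n = 2·3^n + 3·5^n.

Base case: w_1 = 21, and 2·3^1 + 3·5^1 = 6 + 15 = 21.
Assume w_m = 2·3^m + 3·5^m for some m ≥ 1.
Then w_{m+1} = 3w_m + 6·5^m = 3·(2·3^m + 3·5^m) + 6·5^m = 2·3^{m+1} + 9·5^m + 6·5^m = 2·3^{m+1} + 15·5^m = 2·3^{m+1} + 3·5^{m+1}.
This completes the inductive step, so w_n = 2·3^n + 3·5^n for all n ≥ 1.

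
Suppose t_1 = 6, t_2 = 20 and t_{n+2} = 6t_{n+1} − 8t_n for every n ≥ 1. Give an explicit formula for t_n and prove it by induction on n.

Claim: t_n = 2^n + 4^n.

Base cases: t_1 = 6 and 2^1 + 4^1 = 6; t_2 = 20 and 2^2 + 4^2 = 20.
Assume t_j = 2^j + 4^j for all 1 ≤ j ≤ r, where r ≥ 2.
Then t_{r+1} = 6t_r − 8t_{r−1} = 6·(2^r + 4^r) − 8·(2^{r−1} + 4^{r−1}) = (6·2 − 8)2^{r−1} + (6·4 − 8)4^{r−1} = 4·2^{r−1} + 16·4^{r−1} = 2^{r+1} + 4^{r+1}.
Hence t_n = 2^n + 4^n for every n ≥ 1, by strong induction.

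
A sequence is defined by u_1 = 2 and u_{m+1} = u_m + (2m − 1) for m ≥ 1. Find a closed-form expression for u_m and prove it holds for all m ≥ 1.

Claim: u_m = m^2 − 2m + 3.

Base case: u_1 = 2, and 1^2 − 2·1 + 3 = 2.
Assume u_k = k^2 − 2k + 3.
Then u_{k+1} = u_k + (2k − 1) = (k^2 − 2k + 3) + (2k − 1) = k^2 + 2,
and (k+1)^2 − 2·(k+1) + 3 = k^2 + 2.
By induction, u_m = m^2 − 2m + 3 for all m ≥ 1.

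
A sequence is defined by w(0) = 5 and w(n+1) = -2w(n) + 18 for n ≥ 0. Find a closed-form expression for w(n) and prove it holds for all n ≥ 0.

Claim: w(n) = -(-2)^n + 6.

Base case: w(0) = 5, and -(-2)^0 + 6 = -1 + 6 = 5.
Assume w(r) = -(-2)^r + 6 for some r ≥ 0.
Then w(r+1) = -2w(r) + 18 = -2·(-(-2)^r + 6) + 18 = 2·(-2)^r − 12 + 18 = -(-2)^{r+1} + 6.
So the formula holds for r+1, and by induction w(n) = -(-2)^n + 6 for all n ≥ 0.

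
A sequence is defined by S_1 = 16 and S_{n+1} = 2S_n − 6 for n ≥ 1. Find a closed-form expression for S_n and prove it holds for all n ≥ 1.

Claim: S_n = 5·2^n + 6.

Base case: S_1 = 16, and 5·2^1 + 6 = 10 + 6 = 16.
Assume S_j = 5·2^j + 6 for some j ≥ 1.
Then S_{j+1} = 2S_j − 6 = 2·(5·2^j + 6) − 6 = 10·2^j + 12 − 6 = 5·2^{j+1} + 6.
By induction, S_n = 5·2^n + 6 for all n ≥ 1.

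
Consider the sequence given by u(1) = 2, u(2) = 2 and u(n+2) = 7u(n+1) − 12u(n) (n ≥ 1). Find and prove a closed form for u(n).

Claim: u(n) = -4^n + 2·3^n.

Base cases: u(1) = 2 and -4^1 + 2·3^1 = 2; u(2) = 2 and -4^2 + 2·3^2 = 2.
Assume u(i) = -4^i + 2·3^i for all 1 ≤ i ≤ j, where j ≥ 2.
Then u(j+1) = 7u(j) − 12u(j−1) = 7·(-4^j + 2·3^j) − 12·(-4^{j−1} + 2·3^{j−1}) = -(7·4 − 12)4^{j−1} + 2·(7·3 − 12)3^{j−1} = -16·4^{j−1} + 18·3^{j−1} = -4^{j+1} + 2·3^{j+1}.
This completes the inductive step, so u(n) = -4^n + 2·3^n for all n ≥ 1.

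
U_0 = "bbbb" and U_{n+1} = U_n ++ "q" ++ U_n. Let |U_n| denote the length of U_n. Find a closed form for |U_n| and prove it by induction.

Claim: |U_n| = 5·2^n − 1.

Base case: |U_0| = 4, and 5·2^0 − 1 = 4.
Assume |U_j| = 5·2^j − 1.
Then |U_{j+1}| = |U_j| + 1 + |U_j| = 2|U_j| + 1 = 2(5·2^j − 1) + 1 = 5·2^{j+1} − 2 + 1 = 5·2^{j+1} − 1.
By induction, |U_n| = 5·2^n − 1 for all n ≥ 0.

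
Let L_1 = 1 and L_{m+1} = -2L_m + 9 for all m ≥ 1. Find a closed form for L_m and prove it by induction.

Claim: L_m = (-2)^m + 3.

Base case: L_1 = 1, and (-2)^1 + 3 = -2 + 3 = 1.
Assume L_r = (-2)^r + 3 for some r ≥ 1.
Then L_{r+1} = -2L_r + 9 = -2·((-2)^r + 3) + 9 = -2·(-2)^r − 6 + 9 = (-2)^{r+1} + 3.
This completes the inductive step, so L_m = (-2)^m + 3 for all m ≥ 1.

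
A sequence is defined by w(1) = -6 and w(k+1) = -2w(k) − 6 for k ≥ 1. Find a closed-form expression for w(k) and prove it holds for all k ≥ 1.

Claim: w(k) = 2·(-2)^k − 2.

Base case: w(1) = -6, and 2·(-2)^1 − 2 = -4 − 2 = -6.
Assume w(m) = 2·(-2)^m − 2 for some m ≥ 1.
Then w(m+1) = -2w(m) − 6 = -2·(2·(-2)^m − 2) − 6 = -4·(-2)^m + 4 − 6 = 2·(-2)^{m+1} − 2.
This completes the inductive step, so w(k) = 2·(-2)^k − 2 for all k ≥ 1.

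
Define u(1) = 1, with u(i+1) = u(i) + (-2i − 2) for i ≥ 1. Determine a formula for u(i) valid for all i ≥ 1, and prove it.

Claim: u(i) = -i^2 − i + 3.

Base case: u(1) = 1, and -1^2 − 1 + 3 = 1.
Assume u(k) = -k^2 − k + 3.
Then u(k+1) = u(k) + (-2k − 2) = (-k^2 − k + 3) + (-2k − 2) = -k^2 − 3k + 1,
and -(k+1)^2 − (k+1) + 3 = -k^2 − 3k + 1.
By induction, u(i) = -i^2 − i + 3 for all i ≥ 1.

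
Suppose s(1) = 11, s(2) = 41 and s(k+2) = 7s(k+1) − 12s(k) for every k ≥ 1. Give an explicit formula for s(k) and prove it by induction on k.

Claim: s(k) = 3^k + 2·4^k.

Base cases: s(1) = 11 and 3^1 + 2·4^1 = 11; s(2) = 41 and 3^2 + 2·4^2 = 41.
Assume s(j) = 3^j + 2·4^j for all 1 ≤ j ≤ m, where m ≥ 2.
Then s(m+1) = 7s(m) − 12s(m−1) = 7·(3^m + 2·4^m) − 12·(3^{m−1} + 2·4^{m−1}) = (7·3 − 12)3^{m−1} + 2·(7·4 − 12)4^{m−1} = 9·3^{m−1} + 32·4^{m−1} = 3^{m+1} + 2·4^{m+1}.
Hence s(k) = 3^k + 2·4^k for every k ≥ 1, by strong induction.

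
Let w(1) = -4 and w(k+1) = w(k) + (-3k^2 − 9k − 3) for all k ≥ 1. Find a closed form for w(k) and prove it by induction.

Claim: w(k) = -k^3 − 3k^2 + k − 1.

Base case: w(1) = -4, and -1^3 − 3·1^2 + 1 − 1 = -4.
Assume w(r) = -r^3 − 3r^2 + r − 1.
Then w(r+1) = w(r) + (-3r^2 − 9r − 3) = (-r^3 − 3r^2 + r − 1) + (-3r^2 − 9r − 3) = -r^3 − 6r^2 − 8r − 4,
and -(r+1)^3 − 3·(r+1)^2 + (r+1) − 1 = -r^3 − 6r^2 − 8r − 4.
By induction, w(k) = -k^3 − 3k^2 + k − 1 for all k ≥ 1.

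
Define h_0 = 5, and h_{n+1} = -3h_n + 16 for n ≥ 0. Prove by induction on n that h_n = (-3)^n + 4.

Base case: h_0 = 5, and (-3)^0 + 4 = 1 + 4 = 5.
Assume h_k = (-3)^k + 4 for some k ≥ 0.
Then h_{k+1} = -3h_k + 16 = -3·((-3)^k + 4) + 16 = -3·(-3)^k − 12 + 16 = (-3)^{k+1} + 4.
Hence h_n = (-3)^n + 4 for every n ≥ 0, by induction.

h_n = (-3)^n + 4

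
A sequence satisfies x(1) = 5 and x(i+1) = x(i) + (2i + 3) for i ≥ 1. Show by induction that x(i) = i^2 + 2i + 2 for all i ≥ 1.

Base case: x(1) = 5, and 1^2 + 2·1 + 2 = 5.
Assume x(r) = r^2 + 2r + 2.
Then x(r+1) = x(r) + (2r + 3) = (r^2 + 2r + 2) + (2r + 3) = r^2 + 4r + 5,
and (r+1)^2 + 2·(r+1) + 2 = r^2 + 4r + 5.
Hence x(i) = i^2 + 2i + 2 for every i ≥ 1, by induction.

x(i) = i^2 + 2i + 2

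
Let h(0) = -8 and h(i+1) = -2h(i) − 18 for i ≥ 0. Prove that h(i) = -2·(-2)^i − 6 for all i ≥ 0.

Base case: h(0) = -8, and -2·(-2)^0 − 6 = -2 − 6 = -8.
Assume h(k) = -2·(-2)^k − 6 for some k ≥ 0.
Then h(k+1) = -2h(k) − 18 = -2·(-2·(-2)^k − 6) − 18 = 4·(-2)^k + 12 − 18 = -2·(-2)^{k+1} − 6.
So the formula holds for k+1, and by induction h(i) = -2·(-2)^i − 6 for all i ≥ 0.

h(i) = -2·(-2)^i − 6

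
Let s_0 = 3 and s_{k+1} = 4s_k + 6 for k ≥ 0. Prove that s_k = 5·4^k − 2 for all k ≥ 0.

Base case: s_0 = 3, and 5·4^0 − 2 = 5 − 2 = 3.
Assume s_r = 5·4^r − 2 for some r ≥ 0.
Then s_{r+1} = 4s_r + 6 = 4·(5·4^r − 2) + 6 = 20·4^r − 8 + 6 = 5·4^{r+1} − 2.
By induction, s_k = 5·4^k − 2 for all k ≥ 0.

s_k = 5·4^k − 2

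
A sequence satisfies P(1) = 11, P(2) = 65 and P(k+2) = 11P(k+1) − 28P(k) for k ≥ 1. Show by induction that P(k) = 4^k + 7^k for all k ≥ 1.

Base cases: P(1) = 11 and 4^1 + 7^1 = 11; P(2) = 65 and 4^2 + 7^2 = 65.
Assume P(j) = 4^j + 7^j for all 1 ≤ j ≤ r, where r ≥ 2.
Then P(r+1) = 11P(r) − 28P(r−1) = 11·(4^r + 7^r) − 28·(4^{r−1} + 7^{r−1}) = (11·4 − 28)4^{r−1} + (11·7 − 28)7^{r−1} = 16·4^{r−1} + 49·7^{r−1} = 4^{r+1} + 7^{r+1}.
By strong induction, P(k) = 4^k + 7^k for all k ≥ 1.

P(k) = 4^k + 7^k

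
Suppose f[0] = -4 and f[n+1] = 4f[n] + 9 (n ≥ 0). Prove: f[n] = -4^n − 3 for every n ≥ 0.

Base case: f[0] = -4, and -4^0 − 3 = -1 − 3 = -4.
Assume f[m] = -4^m − 3 for some m ≥ 0.
Then f[m+1] = 4f[m] + 9 = 4·(-4^m − 3) + 9 = -4^{m+1} − 12 + 9 = -4^{m+1} − 3.
This completes the inductive step, so f[n] = -4^n − 3 for all n ≥ 0.

f[n] = -4^n − 3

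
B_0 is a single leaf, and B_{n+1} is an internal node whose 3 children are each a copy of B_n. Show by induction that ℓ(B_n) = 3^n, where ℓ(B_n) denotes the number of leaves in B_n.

Base case: ℓ(B_0) = 1, and 3^0 = 1.
Assume ℓ(B_m) = 3^m.
Then ℓ(B_{m+1}) = 3·ℓ(B_m) = 3·3^m = 3^{m+1}.
So the formula holds for m+1, and by induction ℓ(B_n) = 3^n for all n ≥ 0.

ℓ(B_n) = 3^n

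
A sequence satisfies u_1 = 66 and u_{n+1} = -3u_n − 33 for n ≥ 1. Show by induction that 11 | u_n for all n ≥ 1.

Base case: u_1 = 66 = 11·6, so 11 | u_1.
Assume 11 | u_k, so u_k = 11t for some integer t.
Then u_{k+1} = -3u_k − 33 = -3·(11t) − 33 = 11(-3t − 3), so 11 | u_{k+1}.
This completes the inductive step, so 11 | u_n for all n ≥ 1.

11 | u_n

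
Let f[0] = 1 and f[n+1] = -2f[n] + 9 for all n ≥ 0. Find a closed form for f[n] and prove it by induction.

Claim: f[n] = -2·(-2)^n + 3.

Base case: f[0] = 1, and -2·(-2)^0 + 3 = -2 + 3 = 1.
Assume f[r] = -2·(-2)^r + 3 for some r ≥ 0.
Then f[r+1] = -2f[r] + 9 = -2·(-2·(-2)^r + 3) + 9 = 4·(-2)^r − 6 + 9 = -2·(-2)^{r+1} + 3.
This completes the inductive step, so f[n] = -2·(-2)^n + 3 for all n ≥ 0.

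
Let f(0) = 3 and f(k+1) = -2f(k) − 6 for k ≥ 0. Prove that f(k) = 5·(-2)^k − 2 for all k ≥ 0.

Base case: f(0) = 3, and 5·(-2)^0 − 2 = 5 − 2 = 3.
Assume f(r) = 5·(-2)^r − 2 for some r ≥ 0.
Then f(r+1) = -2f(r) − 6 = -2·(5·(-2)^r − 2) − 6 = -10·(-2)^r + 4 − 6 = 5·(-2)^{r+1} − 2.
Hence f(k) = 5·(-2)^k − 2 for every k ≥ 0, by induction.

f(k) = 5·(-2)^k − 2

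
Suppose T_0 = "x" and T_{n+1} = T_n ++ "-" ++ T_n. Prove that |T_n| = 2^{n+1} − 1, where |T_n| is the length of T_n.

Base case: |T_0| = 1, and 2^{0+1} − 1 = 1.
Assume |T_j| = 2^{j+1} − 1.
Then |T_{j+1}| = |T_j| + 1 + |T_j| = 2|T_j| + 1 = 2(2^{j+1} − 1) + 1 = 2^{j+2} − 2 + 1 = 2^{j+2} − 1.
So the formula holds for j+1, and by induction |T_n| = 2^{n+1} − 1 for all n ≥ 0.

|T_n| = 2^{n+1} − 1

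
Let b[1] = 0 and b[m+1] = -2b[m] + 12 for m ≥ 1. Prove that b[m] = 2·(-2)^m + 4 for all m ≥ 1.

Base case: b[1] = 0, and 2·(-2)^1 + 4 = -4 + 4 = 0.
Assume b[k] = 2·(-2)^k + 4 for some k ≥ 1.
Then b[k+1] = -2b[k] + 12 = -2·(2·(-2)^k + 4) + 12 = -4·(-2)^k − 8 + 12 = 2·(-2)^{k+1} + 4.
This completes the inductive step, so b[m] = 2·(-2)^m + 4 for all m ≥ 1.

b[m] = 2·(-2)^m + 4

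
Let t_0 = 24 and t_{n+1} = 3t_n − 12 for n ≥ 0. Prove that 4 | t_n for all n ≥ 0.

Base case: t_0 = 24 = 4·6, so 4 | t_0.
Assume 4 | t_j, so t_j = 4s for some integer s.
Then t_{j+1} = 3t_j − 12 = 3·(4s) − 12 = 4(3s − 3), so 4 | t_{j+1}.
By induction, 4 | t_n for all n ≥ 0.

4 | t_n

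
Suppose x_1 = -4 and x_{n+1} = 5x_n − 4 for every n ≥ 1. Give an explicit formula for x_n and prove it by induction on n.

Claim: x_n = -5^n + 1.

Base case: x_1 = -4, and -5^1 + 1 = -5 + 1 = -4.
Assume x_j = -5^j + 1 for some j ≥ 1.
Then x_{j+1} = 5x_j − 4 = 5·(-5^j + 1) − 4 = -5^{j+1} + 5 − 4 = -5^{j+1} + 1.
This completes the inductive step, so x_n = -5^n + 1 for all n ≥ 1.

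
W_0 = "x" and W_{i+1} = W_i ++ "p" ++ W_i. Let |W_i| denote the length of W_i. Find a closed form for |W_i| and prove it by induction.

Claim: |W_i| = 2^{i+1} − 1.

Base case: |W_0| = 1, and 2^{0+1} − 1 = 1.
Assume |W_j| = 2^{j+1} − 1.
Then |W_{j+1}| = |W_j| + 1 + |W_j| = 2|W_j| + 1 = 2(2^{j+1} − 1) + 1 = 2^{j+2} − 2 + 1 = 2^{j+2} − 1.
Hence |W_i| = 2^{i+1} − 1 for every i ≥ 0, by induction.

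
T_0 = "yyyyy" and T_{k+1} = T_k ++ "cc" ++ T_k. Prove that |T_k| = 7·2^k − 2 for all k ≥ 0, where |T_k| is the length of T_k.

Base case: |T_0| = 5, and 7·2^0 − 2 = 5.
Assume |T_j| = 7·2^j − 2.
Then |T_{j+1}| = |T_j| + 2 + |T_j| = 2|T_j| + 2 = 2(7·2^j − 2) + 2 = 7·2^{j+1} − 4 + 2 = 7·2^{j+1} − 2.
Hence |T_k| = 7·2^k − 2 for every k ≥ 0, by induction.

|T_k| = 7·2^k − 2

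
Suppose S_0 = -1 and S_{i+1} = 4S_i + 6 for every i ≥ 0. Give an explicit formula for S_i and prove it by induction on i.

Claim: S_i = 4^i − 2.

Base case: S_0 = -1, and 4^0 − 2 = 1 − 2 = -1.
Assume S_j = 4^j − 2 for some j ≥ 0.
Then S_{j+1} = 4S_j + 6 = 4·(4^j − 2) + 6 = 4^{j+1} − 8 + 6 = 4^{j+1} − 2.
Hence S_i = 4^i − 2 for every i ≥ 0, by induction.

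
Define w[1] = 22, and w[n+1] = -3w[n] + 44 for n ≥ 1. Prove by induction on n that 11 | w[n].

Base case: w[1] = 22 = 11·2, so 11 | w[1].
Assume 11 | w[r], so w[r] = 11t for some integer t.
Then w[r+1] = -3w[r] + 44 = -3·(11t) + 44 = 11(-3t + 4), so 11 | w[r+1].
By induction, 11 | w[n] for all n ≥ 1.

11 | w[n]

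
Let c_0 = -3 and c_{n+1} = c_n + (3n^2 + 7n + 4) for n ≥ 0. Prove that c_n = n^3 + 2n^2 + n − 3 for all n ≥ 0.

Base case: c_0 = -3, and 0^3 + 2·0^2 + 0 − 3 = -3.
Assume c_r = r^3 + 2r^2 + r − 3.
Then c_{r+1} = c_r + (3r^2 + 7r + 4) = (r^3 + 2r^2 + r − 3) + (3r^2 + 7r + 4) = r^3 + 5r^2 + 8r + 1,
and (r+1)^3 + 2·(r+1)^2 + (r+1) − 3 = r^3 + 5r^2 + 8r + 1.
By induction, c_n = n^3 + 2n^2 + n − 3 for all n ≥ 0.

c_n = n^3 + 2n^2 + n − 3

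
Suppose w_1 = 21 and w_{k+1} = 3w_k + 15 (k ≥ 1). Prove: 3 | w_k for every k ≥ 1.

Base case: w_1 = 21 = 3·7, so 3 | w_1.
Assume 3 | w_m, so w_m = 3t for some integer t.
Then w_{m+1} = 3w_m + 15 = 3·(3t) + 15 = 3(3t + 5), so 3 | w_{m+1}.
By induction, 3 | w_k for all k ≥ 1.

3 | w_k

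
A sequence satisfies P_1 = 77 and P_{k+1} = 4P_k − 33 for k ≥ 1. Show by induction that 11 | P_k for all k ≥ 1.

Base case: P_1 = 77 = 11·7, so 11 | P_1.
Assume 11 | P_r, so P_r = 11t for some integer t.
Then P_{r+1} = 4P_r − 33 = 4·(11t) − 33 = 11(4t − 3), so 11 | P_{r+1}.
This completes the inductive step, so 11 | P_k for all k ≥ 1.

11 | P_k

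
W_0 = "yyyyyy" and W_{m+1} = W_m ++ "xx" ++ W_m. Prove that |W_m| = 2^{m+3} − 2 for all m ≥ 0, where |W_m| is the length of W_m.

Base case: |W_0| = 6, and 2^{0+3} − 2 = 6.
Assume |W_r| = 2^{r+3} − 2.
Then |W_{r+1}| = |W_r| + 2 + |W_r| = 2|W_r| + 2 = 2(2^{r+3} − 2) + 2 = 2^{r+1+3} − 4 + 2 = 2^{r+1+3} − 2.
By induction, |W_m| = 2^{m+3} − 2 for all m ≥ 0.

|W_m| = 2^{m+3} − 2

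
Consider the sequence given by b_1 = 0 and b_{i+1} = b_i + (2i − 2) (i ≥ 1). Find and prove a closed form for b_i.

Claim: b_i = i^2 − 3i + 2.

Base case: b_1 = 0, and 1^2 − 3·1 + 2 = 0.
Assume b_m = m^2 − 3m + 2.
Then b_{m+1} = b_m + (2m − 2) = (m^2 − 3m + 2) + (2m − 2) = m^2 − m,
and (m+1)^2 − 3·(m+1) + 2 = m^2 − m.
This completes the inductive step, so b_i = i^2 − 3i + 2 for all i ≥ 1.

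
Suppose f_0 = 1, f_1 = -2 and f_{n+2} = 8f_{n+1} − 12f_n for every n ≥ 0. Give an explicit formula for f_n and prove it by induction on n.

Claim: f_n = -6^n + 2·2^n.

Base cases: f_0 = 1 and -6^0 + 2·2^0 = 1; f_1 = -2 and -6^1 + 2·2^1 = -2.
Assume f_j = -6^j + 2·2^j for all 0 ≤ j ≤ m, where m ≥ 1.
Then f_{m+1} = 8f_m − 12f_{m−1} = 8·(-6^m + 2·2^m) − 12·(-6^{m−1} + 2·2^{m−1}) = -(8·6 − 12)6^{m−1} + 2·(8·2 − 12)2^{m−1} = -36·6^{m−1} + 8·2^{m−1} = -6^{m+1} + 2·2^{m+1}.
So the formula holds for m+1, and by strong induction f_n = -6^n + 2·2^n for all n ≥ 0.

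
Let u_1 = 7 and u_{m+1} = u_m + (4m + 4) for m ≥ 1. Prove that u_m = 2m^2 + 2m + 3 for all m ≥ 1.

Base case: u_1 = 7, and 2·1^2 + 2·1 + 3 = 7.
Assume u_j = 2j^2 + 2j + 3.
Then u_{j+1} = u_j + (4j + 4) = (2j^2 + 2j + 3) + (4j + 4) = 2j^2 + 6j + 7,
and 2·(j+1)^2 + 2·(j+1) + 3 = 2j^2 + 6j + 7.
By induction, u_m = 2m^2 + 2m + 3 for all m ≥ 1.

u_m = 2m^2 + 2m + 3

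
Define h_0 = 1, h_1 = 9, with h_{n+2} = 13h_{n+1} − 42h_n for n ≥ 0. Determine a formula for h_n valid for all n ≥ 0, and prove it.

Claim: h_n = 3·7^n − 2·6^n.

Base cases: h_0 = 1 and 3·7^0 − 2·6^0 = 1; h_1 = 9 and 3·7^1 − 2·6^1 = 9.
Assume h_j = 3·7^j − 2·6^j for all 0 ≤ j ≤ m, where m ≥ 1.
Then h_{m+1} = 13h_m − 42h_{m−1} = 13·(3·7^m − 2·6^m) − 42·(3·7^{m−1} − 2·6^{m−1}) = 3·(13·7 − 42)7^{m−1} − 2·(13·6 − 42)6^{m−1} = 147·7^{m−1} − 72·6^{m−1} = 3·7^{m+1} − 2·6^{m+1}.
Hence h_n = 3·7^n − 2·6^n for every n ≥ 0, by strong induction.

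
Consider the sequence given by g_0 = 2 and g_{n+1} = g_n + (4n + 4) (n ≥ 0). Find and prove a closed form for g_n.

Claim: g_n = 2n^2 + 2n + 2.

Base case: g_0 = 2, and 2·0^2 + 2·0 + 2 = 2.
Assume g_j = 2j^2 + 2j + 2.
Then g_{j+1} = g_j + (4j + 4) = (2j^2 + 2j + 2) + (4j + 4) = 2j^2 + 6j + 6,
and 2·(j+1)^2 + 2·(j+1) + 2 = 2j^2 + 6j + 6.
Hence g_n = 2n^2 + 2n + 2 for every n ≥ 0, by induction.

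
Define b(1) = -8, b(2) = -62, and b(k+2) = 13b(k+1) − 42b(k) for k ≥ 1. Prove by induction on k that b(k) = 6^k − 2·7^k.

Base cases: b(1) = -8 and 6^1 − 2·7^1 = -8; b(2) = -62 and 6^2 − 2·7^2 = -62.
Assume b(i) = 6^i − 2·7^i for all 1 ≤ i ≤ j, where j ≥ 2.
Then b(j+1) = 13b(j) − 42b(j−1) = 13·(6^j − 2·7^j) − 42·(6^{j−1} − 2·7^{j−1}) = (13·6 − 42)6^{j−1} − 2·(13·7 − 42)7^{j−1} = 36·6^{j−1} − 98·7^{j−1} = 6^{j+1} − 2·7^{j+1}.
This completes the inductive step, so b(k) = 6^k − 2·7^k for all k ≥ 1.

b(k) = 6^k − 2·7^k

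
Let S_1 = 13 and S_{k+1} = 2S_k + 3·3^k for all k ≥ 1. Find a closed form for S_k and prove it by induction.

Claim: S_k = 2·2^k + 3·3^k.

Base case: S_1 = 13, and 2·2^1 + 3·3^1 = 4 + 9 = 13.
Assume S_r = 2·2^r + 3·3^r for some r ≥ 1.
Then S_{r+1} = 2S_r + 3·3^r = 2·(2·2^r + 3·3^r) + 3·3^r = 2·2^{r+1} + 6·3^r + 3·3^r = 2·2^{r+1} + 9·3^r = 2·2^{r+1} + 3·3^{r+1}.
By induction, S_k = 2·2^k + 3·3^k for all k ≥ 1.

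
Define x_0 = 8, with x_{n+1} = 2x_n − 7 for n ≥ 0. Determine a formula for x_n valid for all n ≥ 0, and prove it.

Claim: x_n = 2^n + 7.

Base case: x_0 = 8, and 2^0 + 7 = 1 + 7 = 8.
Assume x_k = 2^k + 7 for some k ≥ 0.
Then x_{k+1} = 2x_k − 7 = 2·(2^k + 7) − 7 = 2^{k+1} + 14 − 7 = 2^{k+1} + 7.
Hence x_n = 2^n + 7 for every n ≥ 0, by induction.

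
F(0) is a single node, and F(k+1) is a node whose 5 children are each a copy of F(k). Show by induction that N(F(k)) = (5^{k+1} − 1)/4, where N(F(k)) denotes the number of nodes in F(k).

Base case: N(F(0)) = 1, and (5^{0+1} − 1)/4 = 1.
Assume N(F(m)) = (5^{m+1} − 1)/4.
Then N(F(m+1)) = 1 + 5N(F(m)) = 1 + 5·(5^{m+1} − 1)/4 = 1 + (5^{m+2} − 5)/4 = (4 + 5^{m+2} − 5)/4 = (5^{m+2} − 1)/4.
By induction, N(F(k)) = (5^{k+1} − 1)/4 for all k ≥ 0.

N(F(k)) = (5^{k+1} − 1)/4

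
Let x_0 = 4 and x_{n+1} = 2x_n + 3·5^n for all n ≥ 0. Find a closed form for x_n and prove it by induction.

Claim: x_n = 3·2^n + 5^n.

Base case: x_0 = 4, and 3·2^0 + 5^0 = 3 + 1 = 4.
Assume x_k = 3·2^k + 5^k for some k ≥ 0.
Then x_{k+1} = 2x_k + 3·5^k = 2·(3·2^k + 5^k) + 3·5^k = 3·2^{k+1} + 2·5^k + 3·5^k = 3·2^{k+1} + 5·5^k = 3·2^{k+1} + 5^{k+1}.
By induction, x_n = 3·2^n + 5^n for all n ≥ 0.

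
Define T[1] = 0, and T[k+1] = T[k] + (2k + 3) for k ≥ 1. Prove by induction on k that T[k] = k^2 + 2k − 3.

Base case: T[1] = 0, and 1^2 + 2·1 − 3 = 0.
Assume T[j] = j^2 + 2j − 3.
Then T[j+1] = T[j] + (2j + 3) = (j^2 + 2j − 3) + (2j + 3) = j^2 + 4j,
and (j+1)^2 + 2·(j+1) − 3 = j^2 + 4j.
This completes the inductive step, so T[k] = k^2 + 2k − 3 for all k ≥ 1.

T[k] = k^2 + 2k − 3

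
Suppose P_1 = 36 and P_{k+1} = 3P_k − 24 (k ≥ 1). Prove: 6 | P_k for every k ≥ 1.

Base case: P_1 = 36 = 6·6, so 6 | P_1.
Assume 6 | P_r, so P_r = 6t for some integer t.
Then P_{r+1} = 3P_r − 24 = 3·(6t) − 24 = 6(3t − 4), so 6 | P_{r+1}.
So the property holds for r+1, and by induction 6 | P_k for all k ≥ 1.

6 | P_k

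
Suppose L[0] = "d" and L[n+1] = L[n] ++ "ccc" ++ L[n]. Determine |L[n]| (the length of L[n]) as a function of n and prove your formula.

Claim: |L[n]| = 2^{n+2} − 3.

Base case: |L[0]| = 1, and 2^{0+2} − 3 = 1.
Assume |L[k]| = 2^{k+2} − 3.
Then |L[k+1]| = |L[k]| + 3 + |L[k]| = 2|L[k]| + 3 = 2(2^{k+2} − 3) + 3 = 2^{k+3} − 6 + 3 = 2^{k+3} − 3.
This completes the inductive step, so |L[n]| = 2^{n+2} − 3 for all n ≥ 0.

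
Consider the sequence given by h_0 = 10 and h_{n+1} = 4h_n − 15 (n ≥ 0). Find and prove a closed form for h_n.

Claim: h_n = 5·4^n + 5.

Base case: h_0 = 10, and 5·4^0 + 5 = 5 + 5 = 10.
Assume h_r = 5·4^r + 5 for some r ≥ 0.
Then h_{r+1} = 4h_r − 15 = 4·(5·4^r + 5) − 15 = 20·4^r + 20 − 15 = 5·4^{r+1} + 5.
By induction, h_n = 5·4^n + 5 for all n ≥ 0.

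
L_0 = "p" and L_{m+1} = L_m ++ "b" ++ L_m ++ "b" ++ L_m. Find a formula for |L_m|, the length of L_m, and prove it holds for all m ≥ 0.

Claim: |L_m| = 2·3^m − 1.

Base case: |L_0| = 1, and 2·3^0 − 1 = 1.
Assume |L_r| = 2·3^r − 1.
Then |L_{r+1}| = 3|L_r| + 2 = 3(2·3^r − 1) + 2 = 2·3^{r+1} − 3 + 2 = 2·3^{r+1} − 1.
So the formula holds for r+1, and by induction |L_m| = 2·3^m − 1 for all m ≥ 0.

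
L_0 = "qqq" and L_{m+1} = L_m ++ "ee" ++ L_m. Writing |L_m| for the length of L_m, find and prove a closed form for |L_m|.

Claim: |L_m| = 5·2^m − 2.

Base case: |L_0| = 3, and 5·2^0 − 2 = 3.
Assume |L_j| = 5·2^j − 2.
Then |L_{j+1}| = |L_j| + 2 + |L_j| = 2|L_j| + 2 = 2(5·2^j − 2) + 2 = 5·2^{j+1} − 4 + 2 = 5·2^{j+1} − 2.
Hence |L_m| = 5·2^m − 2 for every m ≥ 0, by induction.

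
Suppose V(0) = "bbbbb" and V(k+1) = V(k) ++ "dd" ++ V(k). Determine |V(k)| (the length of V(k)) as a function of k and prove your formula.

Claim: |V(k)| = 7·2^k − 2.

Base case: |V(0)| = 5, and 7·2^0 − 2 = 5.
Assume |V(m)| = 7·2^m − 2.
Then |V(m+1)| = |V(m)| + 2 + |V(m)| = 2|V(m)| + 2 = 2(7·2^m − 2) + 2 = 7·2^{m+1} − 4 + 2 = 7·2^{m+1} − 2.
So the formula holds for m+1, and by induction |V(k)| = 7·2^k − 2 for all k ≥ 0.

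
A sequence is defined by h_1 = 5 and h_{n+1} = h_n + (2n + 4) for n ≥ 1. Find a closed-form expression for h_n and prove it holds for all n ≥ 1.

Claim: h_n = n^2 + 3n + 1.

Base case: h_1 = 5, and 1^2 + 3·1 + 1 = 5.
Assume h_r = r^2 + 3r + 1.
Then h_{r+1} = h_r + (2r + 4) = (r^2 + 3r + 1) + (2r + 4) = r^2 + 5r + 5,
and (r+1)^2 + 3·(r+1) + 1 = r^2 + 5r + 5.
This completes the inductive step, so h_n = n^2 + 3n + 1 for all n ≥ 1.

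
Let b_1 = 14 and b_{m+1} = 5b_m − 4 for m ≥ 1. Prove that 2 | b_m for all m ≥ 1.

Base case: b_1 = 14 = 2·7, so 2 | b_1.
Assume 2 | b_j, so b_j = 2t for some integer t.
Then b_{j+1} = 5b_j − 4 = 5·(2t) − 4 = 2(5t − 2), so 2 | b_{j+1}.
This completes the inductive step, so 2 | b_m for all m ≥ 1.

2 | b_m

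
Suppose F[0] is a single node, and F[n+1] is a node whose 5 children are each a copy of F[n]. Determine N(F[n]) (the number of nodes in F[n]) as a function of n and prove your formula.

Claim: N(F[n]) = (5^{n+1} − 1)/4.

Base case: N(F[0]) = 1, and (5^{0+1} − 1)/4 = 1.
Assume N(F[k]) = (5^{k+1} − 1)/4.
Then N(F[k+1]) = 1 + 5N(F[k]) = 1 + 5·(5^{k+1} − 1)/4 = 1 + (5^{k+2} − 5)/4 = (4 + 5^{k+2} − 5)/4 = (5^{k+2} − 1)/4.
By induction, N(F[n]) = (5^{n+1} − 1)/4 for all n ≥ 0.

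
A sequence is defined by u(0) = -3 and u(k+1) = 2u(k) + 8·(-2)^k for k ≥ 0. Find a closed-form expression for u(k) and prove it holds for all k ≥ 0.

Claim: u(k) = -2^k − 2·(-2)^k.

Base case: u(0) = -3, and -2^0 − 2·(-2)^0 = -1 − 2 = -3.
Assume u(m) = -2^m − 2·(-2)^m for some m ≥ 0.
Then u(m+1) = 2u(m) + 8·(-2)^m = 2·(-2^m − 2·(-2)^m) + 8·(-2)^m = -2^{m+1} − 4·(-2)^m + 8·(-2)^m = -2^{m+1} + 4·(-2)^m = -2^{m+1} − 2·(-2)^{m+1}.
Hence u(k) = -2^k − 2·(-2)^k for every k ≥ 0, by induction.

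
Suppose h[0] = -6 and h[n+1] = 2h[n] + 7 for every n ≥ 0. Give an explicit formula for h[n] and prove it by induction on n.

Claim: h[n] = 2^n − 7.

Base case: h[0] = -6, and 2^0 − 7 = 1 − 7 = -6.
Assume h[k] = 2^k − 7 for some k ≥ 0.
Then h[k+1] = 2h[k] + 7 = 2·(2^k − 7) + 7 = 2^{k+1} − 14 + 7 = 2^{k+1} − 7.
By induction, h[n] = 2^n − 7 for all n ≥ 0.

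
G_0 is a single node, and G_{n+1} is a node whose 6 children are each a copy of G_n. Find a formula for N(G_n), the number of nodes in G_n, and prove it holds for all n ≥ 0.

Claim: N(G_n) = (6^{n+1} − 1)/5.

Base case: N(G_0) = 1, and (6^{0+1} − 1)/5 = 1.
Assume N(G_r) = (6^{r+1} − 1)/5.
Then N(G_{r+1}) = 1 + 6N(G_r) = 1 + 6·(6^{r+1} − 1)/5 = 1 + (6^{r+2} − 6)/5 = (5 + 6^{r+2} − 6)/5 = (6^{r+2} − 1)/5.
So the formula holds for r+1, and by induction N(G_n) = (6^{n+1} − 1)/5 for all n ≥ 0.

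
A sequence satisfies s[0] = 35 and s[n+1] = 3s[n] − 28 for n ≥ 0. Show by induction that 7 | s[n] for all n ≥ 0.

Base case: s[0] = 35 = 7·5, so 7 | s[0].
Assume 7 | s[j], so s[j] = 7t for some integer t.
Then s[j+1] = 3s[j] − 28 = 3·(7t) − 28 = 7(3t − 4), so 7 | s[j+1].
Hence 7 | s[n] for every n ≥ 0, by induction.

7 | s[n]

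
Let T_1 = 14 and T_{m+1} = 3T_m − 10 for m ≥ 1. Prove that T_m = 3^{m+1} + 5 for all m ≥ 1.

Base case: T_1 = 14, and 3^{1+1} + 5 = 9 + 5 = 14.
Assume T_j = 3^{j+1} + 5 for some j ≥ 1.
Then T_{j+1} = 3T_j − 10 = 3·(3^{j+1} + 5) − 10 = 3^{j+2} + 15 − 10 = 3^{j+2} + 5.
This completes the inductive step, so T_m = 3^{m+1} + 5 for all m ≥ 1.

T_m = 3^{m+1} + 5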